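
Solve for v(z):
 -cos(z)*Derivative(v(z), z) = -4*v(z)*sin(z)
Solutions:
 v(z) = C1/cos(z)^4


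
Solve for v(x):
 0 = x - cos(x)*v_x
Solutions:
 v(x) = C1 + Integral(x/cos(x), x)


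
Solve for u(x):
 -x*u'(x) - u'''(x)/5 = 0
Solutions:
 u(x) = C1 + Integral(C2*airyai(-5^(1/3)*x) + C3*airybi(-5^(1/3)*x), x)


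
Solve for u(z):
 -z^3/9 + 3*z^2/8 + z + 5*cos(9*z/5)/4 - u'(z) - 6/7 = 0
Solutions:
 u(z) = C1 - z^4/36 + z^3/8 + z^2/2 - 6*z/7 + 25*sin(9*z/5)/36


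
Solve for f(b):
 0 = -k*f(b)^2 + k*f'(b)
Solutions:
 f(b) = -1/(C1 + b)


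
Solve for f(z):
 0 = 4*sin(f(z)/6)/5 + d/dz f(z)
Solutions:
 4*z/5 + 3*log(cos(f(z)/6) - 1) - 3*log(cos(f(z)/6) + 1) = C1


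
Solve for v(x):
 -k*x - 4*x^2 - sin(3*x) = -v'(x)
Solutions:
 v(x) = C1 + k*x^2/2 + 4*x^3/3 - cos(3*x)/3


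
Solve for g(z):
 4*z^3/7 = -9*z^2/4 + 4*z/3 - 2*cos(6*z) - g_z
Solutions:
 g(z) = C1 - z^4/7 - 3*z^3/4 + 2*z^2/3 - sin(6*z)/3


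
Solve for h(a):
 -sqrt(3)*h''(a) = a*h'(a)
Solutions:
 h(a) = C1 + C2*erf(sqrt(2)*3^(3/4)*a/6)


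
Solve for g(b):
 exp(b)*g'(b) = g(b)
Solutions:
 g(b) = C1*exp(-exp(-b))


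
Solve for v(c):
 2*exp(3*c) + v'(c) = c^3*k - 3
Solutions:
 v(c) = C1 + c^4*k/4 - 3*c - 2*exp(3*c)/3


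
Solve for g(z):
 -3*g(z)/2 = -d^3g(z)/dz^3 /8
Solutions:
 g(z) = C3*exp(12^(1/3)*z) + (C1*sin(2^(2/3)*3^(5/6)*z/2) + C2*cos(2^(2/3)*3^(5/6)*z/2))*exp(-12^(1/3)*z/2)


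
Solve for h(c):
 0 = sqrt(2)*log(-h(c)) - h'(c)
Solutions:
 -li(-h(c)) = C1 + sqrt(2)*c


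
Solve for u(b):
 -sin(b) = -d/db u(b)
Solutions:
 u(b) = C1 - cos(b)


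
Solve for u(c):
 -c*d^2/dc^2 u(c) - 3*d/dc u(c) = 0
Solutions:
 u(c) = C1 + C2/c^2


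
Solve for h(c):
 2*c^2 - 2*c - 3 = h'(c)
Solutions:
 h(c) = C1 + 2*c^3/3 - c^2 - 3*c


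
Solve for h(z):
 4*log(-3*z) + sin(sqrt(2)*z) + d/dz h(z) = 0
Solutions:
 h(z) = C1 - 4*z*log(-z) - 4*z*log(3) + 4*z + sqrt(2)*cos(sqrt(2)*z)/2


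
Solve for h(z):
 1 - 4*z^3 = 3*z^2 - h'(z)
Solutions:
 h(z) = C1 + z^4 + z^3 - z


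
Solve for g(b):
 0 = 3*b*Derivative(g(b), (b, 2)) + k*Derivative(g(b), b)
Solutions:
 g(b) = C1 + b^(1 - re(k)/3)*(C2*sin(log(b)*Abs(im(k))/3) + C3*cos(log(b)*im(k)/3))


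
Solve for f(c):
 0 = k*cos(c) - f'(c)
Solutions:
 f(c) = C1 + k*sin(c)


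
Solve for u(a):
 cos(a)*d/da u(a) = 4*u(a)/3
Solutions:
 u(a) = C1*(sin(a) + 1)^(2/3)/(sin(a) - 1)^(2/3)


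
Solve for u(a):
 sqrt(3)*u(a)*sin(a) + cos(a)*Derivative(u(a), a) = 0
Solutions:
 u(a) = C1*cos(a)^(sqrt(3))


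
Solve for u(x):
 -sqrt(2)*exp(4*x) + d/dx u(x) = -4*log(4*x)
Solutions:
 u(x) = C1 - 4*x*log(x) + 4*x*(1 - 2*log(2)) + sqrt(2)*exp(4*x)/4


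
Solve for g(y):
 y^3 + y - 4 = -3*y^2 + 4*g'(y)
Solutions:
 g(y) = C1 + y^4/16 + y^3/4 + y^2/8 - y


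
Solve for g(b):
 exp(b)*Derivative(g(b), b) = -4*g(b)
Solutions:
 g(b) = C1*exp(4*exp(-b))


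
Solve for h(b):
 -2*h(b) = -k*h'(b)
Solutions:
 h(b) = C1*exp(2*b/k)


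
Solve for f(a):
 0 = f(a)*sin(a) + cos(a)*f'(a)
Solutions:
 f(a) = C1*cos(a)


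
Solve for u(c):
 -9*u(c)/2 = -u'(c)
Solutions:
 u(c) = C1*exp(9*c/2)


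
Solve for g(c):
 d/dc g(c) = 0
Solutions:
 g(c) = C1


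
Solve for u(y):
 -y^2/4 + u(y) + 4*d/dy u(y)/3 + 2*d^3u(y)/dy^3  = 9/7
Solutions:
 u(y) = C1*exp(-2^(1/3)*y*(-(27 + sqrt(857))^(1/3) + 4*2^(1/3)/(27 + sqrt(857))^(1/3))/12)*sin(2^(1/3)*sqrt(3)*y*(4*2^(1/3)/(27 + sqrt(857))^(1/3) + (27 + sqrt(857))^(1/3))/12) + C2*exp(-2^(1/3)*y*(-(27 + sqrt(857))^(1/3) + 4*2^(1/3)/(27 + sqrt(857))^(1/3))/12)*cos(2^(1/3)*sqrt(3)*y*(4*2^(1/3)/(27 + sqrt(857))^(1/3) + (27 + sqrt(857))^(1/3))/12) + C3*exp(2^(1/3)*y*(-(27 + sqrt(857))^(1/3) + 4*2^(1/3)/(27 + sqrt(857))^(1/3))/6) + y^2/4 - 2*y/3 + 137/63


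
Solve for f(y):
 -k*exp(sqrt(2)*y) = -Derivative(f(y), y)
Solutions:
 f(y) = C1 + sqrt(2)*k*exp(sqrt(2)*y)/2


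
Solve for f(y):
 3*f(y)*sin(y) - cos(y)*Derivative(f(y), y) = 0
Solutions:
 f(y) = C1/cos(y)^3


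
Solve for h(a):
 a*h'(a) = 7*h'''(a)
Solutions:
 h(a) = C1 + Integral(C2*airyai(7^(2/3)*a/7) + C3*airybi(7^(2/3)*a/7), a)


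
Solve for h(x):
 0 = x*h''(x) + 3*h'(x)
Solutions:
 h(x) = C1 + C2/x^2


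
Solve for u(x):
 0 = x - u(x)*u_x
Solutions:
 u(x) = -sqrt(C1 + x^2)
 u(x) = sqrt(C1 + x^2)


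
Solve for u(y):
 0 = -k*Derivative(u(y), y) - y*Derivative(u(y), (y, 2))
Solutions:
 u(y) = C1 + y^(1 - re(k))*(C2*sin(log(y)*Abs(im(k))) + C3*cos(log(y)*im(k)))


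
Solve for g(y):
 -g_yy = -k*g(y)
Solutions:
 g(y) = C1*exp(-sqrt(k)*y) + C2*exp(sqrt(k)*y)


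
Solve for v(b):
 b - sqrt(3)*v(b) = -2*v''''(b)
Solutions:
 v(b) = C1*exp(-2^(3/4)*3^(1/8)*b/2) + C2*exp(2^(3/4)*3^(1/8)*b/2) + C3*sin(2^(3/4)*3^(1/8)*b/2) + C4*cos(2^(3/4)*3^(1/8)*b/2) + sqrt(3)*b/3


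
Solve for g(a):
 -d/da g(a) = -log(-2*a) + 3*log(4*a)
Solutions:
 g(a) = C1 - 2*a*log(a) + a*(-5*log(2) + 2 + I*pi)


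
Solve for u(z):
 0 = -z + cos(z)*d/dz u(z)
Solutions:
 u(z) = C1 + Integral(z/cos(z), z)


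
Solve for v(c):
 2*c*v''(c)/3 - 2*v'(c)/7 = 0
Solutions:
 v(c) = C1 + C2*c^(10/7)


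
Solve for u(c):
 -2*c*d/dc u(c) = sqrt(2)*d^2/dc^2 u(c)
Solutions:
 u(c) = C1 + C2*erf(2^(3/4)*c/2)


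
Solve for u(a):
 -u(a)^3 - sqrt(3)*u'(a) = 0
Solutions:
 u(a) = -sqrt(6)*sqrt(-1/(C1 - sqrt(3)*a))/2
 u(a) = sqrt(6)*sqrt(-1/(C1 - sqrt(3)*a))/2


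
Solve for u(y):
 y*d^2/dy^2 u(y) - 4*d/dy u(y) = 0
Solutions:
 u(y) = C1 + C2*y^5


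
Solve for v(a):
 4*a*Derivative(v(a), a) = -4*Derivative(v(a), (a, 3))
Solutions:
 v(a) = C1 + Integral(C2*airyai(-a) + C3*airybi(-a), a)


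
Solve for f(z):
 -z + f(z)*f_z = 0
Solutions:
 f(z) = -sqrt(C1 + z^2)
 f(z) = sqrt(C1 + z^2)


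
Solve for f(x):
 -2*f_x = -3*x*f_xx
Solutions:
 f(x) = C1 + C2*x^(5/3)


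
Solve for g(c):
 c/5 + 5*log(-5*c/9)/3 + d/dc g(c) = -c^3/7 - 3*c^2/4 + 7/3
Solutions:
 g(c) = C1 - c^4/28 - c^3/4 - c^2/10 - 5*c*log(-c)/3 + c*(-5*log(5)/3 + 10*log(3)/3 + 4)


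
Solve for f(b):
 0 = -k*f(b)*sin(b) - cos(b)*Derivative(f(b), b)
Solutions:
 f(b) = C1*exp(k*log(cos(b)))


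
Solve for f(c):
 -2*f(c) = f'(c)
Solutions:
 f(c) = C1*exp(-2*c)


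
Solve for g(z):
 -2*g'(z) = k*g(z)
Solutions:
 g(z) = C1*exp(-k*z/2)


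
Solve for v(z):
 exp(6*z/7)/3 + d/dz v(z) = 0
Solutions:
 v(z) = C1 - 7*exp(6*z/7)/18


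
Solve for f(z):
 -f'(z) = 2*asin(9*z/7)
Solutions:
 f(z) = C1 - 2*z*asin(9*z/7) - 2*sqrt(49 - 81*z^2)/9


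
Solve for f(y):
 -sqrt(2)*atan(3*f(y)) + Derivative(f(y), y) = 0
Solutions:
 Integral(1/atan(3*_y), (_y, f(y))) = C1 + sqrt(2)*y


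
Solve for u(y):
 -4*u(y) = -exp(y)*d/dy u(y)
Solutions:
 u(y) = C1*exp(-4*exp(-y))


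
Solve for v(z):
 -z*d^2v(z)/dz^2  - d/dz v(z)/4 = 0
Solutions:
 v(z) = C1 + C2*z^(3/4)


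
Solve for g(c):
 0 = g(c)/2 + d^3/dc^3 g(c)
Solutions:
 g(c) = C3*exp(-2^(2/3)*c/2) + (C1*sin(2^(2/3)*sqrt(3)*c/4) + C2*cos(2^(2/3)*sqrt(3)*c/4))*exp(2^(2/3)*c/4)


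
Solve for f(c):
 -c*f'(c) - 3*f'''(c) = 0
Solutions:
 f(c) = C1 + Integral(C2*airyai(-3^(2/3)*c/3) + C3*airybi(-3^(2/3)*c/3), c)


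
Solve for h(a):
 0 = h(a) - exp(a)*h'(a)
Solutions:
 h(a) = C1*exp(-exp(-a))


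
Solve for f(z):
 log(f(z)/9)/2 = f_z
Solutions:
 2*Integral(1/(-log(_y) + 2*log(3)), (_y, f(z))) = C1 - z


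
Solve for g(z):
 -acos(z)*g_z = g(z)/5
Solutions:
 g(z) = C1*exp(-Integral(1/acos(z), z)/5)


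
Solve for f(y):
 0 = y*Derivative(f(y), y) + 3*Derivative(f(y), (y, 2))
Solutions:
 f(y) = C1 + C2*erf(sqrt(6)*y/6)


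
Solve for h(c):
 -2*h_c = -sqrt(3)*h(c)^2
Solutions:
 h(c) = -2/(C1 + sqrt(3)*c)


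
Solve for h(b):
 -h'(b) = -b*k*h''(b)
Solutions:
 h(b) = C1 + b^(((re(k) + 1)*re(k) + im(k)^2)/(re(k)^2 + im(k)^2))*(C2*sin(log(b)*Abs(im(k))/(re(k)^2 + im(k)^2)) + C3*cos(log(b)*im(k)/(re(k)^2 + im(k)^2)))


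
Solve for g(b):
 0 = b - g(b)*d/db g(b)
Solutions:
 g(b) = -sqrt(C1 + b^2)
 g(b) = sqrt(C1 + b^2)


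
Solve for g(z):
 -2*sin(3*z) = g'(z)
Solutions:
 g(z) = C1 + 2*cos(3*z)/3


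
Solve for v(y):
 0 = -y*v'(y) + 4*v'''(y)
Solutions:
 v(y) = C1 + Integral(C2*airyai(2^(1/3)*y/2) + C3*airybi(2^(1/3)*y/2), y)


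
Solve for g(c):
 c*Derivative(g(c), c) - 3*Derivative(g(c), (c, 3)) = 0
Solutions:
 g(c) = C1 + Integral(C2*airyai(3^(2/3)*c/3) + C3*airybi(3^(2/3)*c/3), c)


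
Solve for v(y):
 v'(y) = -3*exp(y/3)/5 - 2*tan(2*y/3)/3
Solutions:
 v(y) = C1 - 9*exp(y/3)/5 + log(cos(2*y/3))


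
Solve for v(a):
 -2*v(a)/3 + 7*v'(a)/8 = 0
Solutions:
 v(a) = C1*exp(16*a/21)


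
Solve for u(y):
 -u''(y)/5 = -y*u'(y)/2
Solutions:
 u(y) = C1 + C2*erfi(sqrt(5)*y/2)


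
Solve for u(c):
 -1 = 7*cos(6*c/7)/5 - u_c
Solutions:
 u(c) = C1 + c + 49*sin(6*c/7)/30


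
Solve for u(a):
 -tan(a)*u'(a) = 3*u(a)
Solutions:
 u(a) = C1/sin(a)^3


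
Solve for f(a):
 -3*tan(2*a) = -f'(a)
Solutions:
 f(a) = C1 - 3*log(cos(2*a))/2


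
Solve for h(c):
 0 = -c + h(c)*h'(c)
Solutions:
 h(c) = -sqrt(C1 + c^2)
 h(c) = sqrt(C1 + c^2)


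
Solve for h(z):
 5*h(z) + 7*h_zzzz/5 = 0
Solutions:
 h(z) = (C1*sin(sqrt(10)*7^(3/4)*z/14) + C2*cos(sqrt(10)*7^(3/4)*z/14))*exp(-sqrt(10)*7^(3/4)*z/14) + (C3*sin(sqrt(10)*7^(3/4)*z/14) + C4*cos(sqrt(10)*7^(3/4)*z/14))*exp(sqrt(10)*7^(3/4)*z/14)


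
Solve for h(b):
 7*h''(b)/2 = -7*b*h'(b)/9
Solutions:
 h(b) = C1 + C2*erf(b/3)


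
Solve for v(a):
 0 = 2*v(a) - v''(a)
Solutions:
 v(a) = C1*exp(-sqrt(2)*a) + C2*exp(sqrt(2)*a)


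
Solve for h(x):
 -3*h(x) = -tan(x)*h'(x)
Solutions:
 h(x) = C1*sin(x)^3


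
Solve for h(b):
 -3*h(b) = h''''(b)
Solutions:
 h(b) = (C1*sin(sqrt(2)*3^(1/4)*b/2) + C2*cos(sqrt(2)*3^(1/4)*b/2))*exp(-sqrt(2)*3^(1/4)*b/2) + (C3*sin(sqrt(2)*3^(1/4)*b/2) + C4*cos(sqrt(2)*3^(1/4)*b/2))*exp(sqrt(2)*3^(1/4)*b/2)


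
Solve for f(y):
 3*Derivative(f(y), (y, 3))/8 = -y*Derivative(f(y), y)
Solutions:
 f(y) = C1 + Integral(C2*airyai(-2*3^(2/3)*y/3) + C3*airybi(-2*3^(2/3)*y/3), y)


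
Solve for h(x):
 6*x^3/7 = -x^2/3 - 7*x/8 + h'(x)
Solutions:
 h(x) = C1 + 3*x^4/14 + x^3/9 + 7*x^2/16


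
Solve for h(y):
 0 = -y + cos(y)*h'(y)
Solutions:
 h(y) = C1 + Integral(y/cos(y), y)


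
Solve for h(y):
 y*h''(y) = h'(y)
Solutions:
 h(y) = C1 + C2*y^2


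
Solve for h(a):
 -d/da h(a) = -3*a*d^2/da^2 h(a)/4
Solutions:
 h(a) = C1 + C2*a^(7/3)


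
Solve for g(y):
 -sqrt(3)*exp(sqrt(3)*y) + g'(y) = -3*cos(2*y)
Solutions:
 g(y) = C1 + exp(sqrt(3)*y) - 3*sin(2*y)/2


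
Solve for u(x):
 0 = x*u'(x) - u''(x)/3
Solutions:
 u(x) = C1 + C2*erfi(sqrt(6)*x/2)


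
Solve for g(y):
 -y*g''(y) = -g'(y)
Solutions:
 g(y) = C1 + C2*y^2


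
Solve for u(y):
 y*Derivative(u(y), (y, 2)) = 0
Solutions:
 u(y) = C1 + C2*y


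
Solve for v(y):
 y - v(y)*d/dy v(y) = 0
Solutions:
 v(y) = -sqrt(C1 + y^2)
 v(y) = sqrt(C1 + y^2)


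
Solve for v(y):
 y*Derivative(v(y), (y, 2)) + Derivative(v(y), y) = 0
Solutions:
 v(y) = C1 + C2*log(y)


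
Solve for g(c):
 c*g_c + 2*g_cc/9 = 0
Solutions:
 g(c) = C1 + C2*erf(3*c/2)


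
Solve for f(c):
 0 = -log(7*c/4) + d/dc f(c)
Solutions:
 f(c) = C1 + c*log(c) - c + c*log(7/4)


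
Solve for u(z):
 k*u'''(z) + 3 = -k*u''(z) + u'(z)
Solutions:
 u(z) = C1 + C2*exp(z*(-1 + sqrt(k*(k + 4))/k)/2) + C3*exp(-z*(1 + sqrt(k*(k + 4))/k)/2) + 3*z


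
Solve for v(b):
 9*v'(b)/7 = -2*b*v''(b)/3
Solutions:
 v(b) = C1 + C2/b^(13/14)


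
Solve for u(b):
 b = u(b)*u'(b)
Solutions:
 u(b) = -sqrt(C1 + b^2)
 u(b) = sqrt(C1 + b^2)


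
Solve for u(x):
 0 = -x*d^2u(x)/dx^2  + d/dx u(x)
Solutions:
 u(x) = C1 + C2*x^2


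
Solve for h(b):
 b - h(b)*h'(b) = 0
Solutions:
 h(b) = -sqrt(C1 + b^2)
 h(b) = sqrt(C1 + b^2)


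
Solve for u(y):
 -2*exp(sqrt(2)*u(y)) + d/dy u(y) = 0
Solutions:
 u(y) = sqrt(2)*(2*log(-1/(C1 + 2*y)) - log(2))/4


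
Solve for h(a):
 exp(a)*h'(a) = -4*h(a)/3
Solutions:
 h(a) = C1*exp(4*exp(-a)/3)


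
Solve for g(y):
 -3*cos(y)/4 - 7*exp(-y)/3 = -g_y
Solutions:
 g(y) = C1 + 3*sin(y)/4 - 7*exp(-y)/3


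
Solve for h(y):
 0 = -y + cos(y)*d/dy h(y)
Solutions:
 h(y) = C1 + Integral(y/cos(y), y)


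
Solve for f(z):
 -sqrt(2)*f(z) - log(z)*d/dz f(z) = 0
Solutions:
 f(z) = C1*exp(-sqrt(2)*li(z))


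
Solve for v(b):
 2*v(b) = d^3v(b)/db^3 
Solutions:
 v(b) = C3*exp(2^(1/3)*b) + (C1*sin(2^(1/3)*sqrt(3)*b/2) + C2*cos(2^(1/3)*sqrt(3)*b/2))*exp(-2^(1/3)*b/2)


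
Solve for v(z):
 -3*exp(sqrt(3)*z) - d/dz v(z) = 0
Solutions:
 v(z) = C1 - sqrt(3)*exp(sqrt(3)*z)


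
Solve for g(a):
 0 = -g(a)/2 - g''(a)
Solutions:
 g(a) = C1*sin(sqrt(2)*a/2) + C2*cos(sqrt(2)*a/2)


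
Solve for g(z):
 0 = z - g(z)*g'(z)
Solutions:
 g(z) = -sqrt(C1 + z^2)
 g(z) = sqrt(C1 + z^2)


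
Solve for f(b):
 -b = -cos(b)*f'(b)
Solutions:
 f(b) = C1 + Integral(b/cos(b), b)


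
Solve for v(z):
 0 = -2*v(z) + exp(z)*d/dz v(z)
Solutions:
 v(z) = C1*exp(-2*exp(-z))


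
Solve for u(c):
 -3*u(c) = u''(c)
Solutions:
 u(c) = C1*sin(sqrt(3)*c) + C2*cos(sqrt(3)*c)


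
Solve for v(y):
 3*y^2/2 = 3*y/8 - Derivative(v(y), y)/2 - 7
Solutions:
 v(y) = C1 - y^3 + 3*y^2/8 - 14*y


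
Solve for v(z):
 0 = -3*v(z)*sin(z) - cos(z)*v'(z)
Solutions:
 v(z) = C1*cos(z)^3


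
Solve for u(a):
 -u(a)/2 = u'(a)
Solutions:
 u(a) = C1*exp(-a/2)


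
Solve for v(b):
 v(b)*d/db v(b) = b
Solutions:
 v(b) = -sqrt(C1 + b^2)
 v(b) = sqrt(C1 + b^2)


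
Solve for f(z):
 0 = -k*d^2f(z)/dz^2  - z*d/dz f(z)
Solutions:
 f(z) = C1 + C2*sqrt(k)*erf(sqrt(2)*z*sqrt(1/k)/2)


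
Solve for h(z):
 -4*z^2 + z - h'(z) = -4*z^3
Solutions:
 h(z) = C1 + z^4 - 4*z^3/3 + z^2/2


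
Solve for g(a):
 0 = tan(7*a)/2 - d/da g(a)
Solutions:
 g(a) = C1 - log(cos(7*a))/14


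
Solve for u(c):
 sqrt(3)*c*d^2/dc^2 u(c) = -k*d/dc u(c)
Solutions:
 u(c) = C1 + c^(-sqrt(3)*re(k)/3 + 1)*(C2*sin(sqrt(3)*log(c)*Abs(im(k))/3) + C3*cos(sqrt(3)*log(c)*im(k)/3))


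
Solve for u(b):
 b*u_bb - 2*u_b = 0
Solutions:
 u(b) = C1 + C2*b^3


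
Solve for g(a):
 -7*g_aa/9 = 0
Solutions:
 g(a) = C1 + C2*a


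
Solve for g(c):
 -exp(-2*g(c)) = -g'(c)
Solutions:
 g(c) = log(-sqrt(C1 + 2*c))
 g(c) = log(C1 + 2*c)/2


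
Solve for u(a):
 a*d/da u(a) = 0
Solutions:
 u(a) = C1


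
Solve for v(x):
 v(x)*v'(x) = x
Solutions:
 v(x) = -sqrt(C1 + x^2)
 v(x) = sqrt(C1 + x^2)


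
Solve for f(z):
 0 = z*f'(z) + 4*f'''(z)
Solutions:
 f(z) = C1 + Integral(C2*airyai(-2^(1/3)*z/2) + C3*airybi(-2^(1/3)*z/2), z)


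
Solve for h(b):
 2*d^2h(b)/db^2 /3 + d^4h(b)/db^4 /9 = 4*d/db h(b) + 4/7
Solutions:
 h(b) = C1 + C2*exp(2^(1/3)*b*(-(9 + sqrt(83))^(1/3) + 2^(1/3)/(9 + sqrt(83))^(1/3))/2)*sin(2^(1/3)*sqrt(3)*b*(2^(1/3)/(9 + sqrt(83))^(1/3) + (9 + sqrt(83))^(1/3))/2) + C3*exp(2^(1/3)*b*(-(9 + sqrt(83))^(1/3) + 2^(1/3)/(9 + sqrt(83))^(1/3))/2)*cos(2^(1/3)*sqrt(3)*b*(2^(1/3)/(9 + sqrt(83))^(1/3) + (9 + sqrt(83))^(1/3))/2) + C4*exp(-2^(1/3)*b*(-(9 + sqrt(83))^(1/3) + 2^(1/3)/(9 + sqrt(83))^(1/3))) - b/7


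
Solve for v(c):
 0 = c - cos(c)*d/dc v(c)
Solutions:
 v(c) = C1 + Integral(c/cos(c), c)


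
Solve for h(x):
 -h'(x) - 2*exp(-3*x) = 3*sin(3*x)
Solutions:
 h(x) = C1 + cos(3*x) + 2*exp(-3*x)/3


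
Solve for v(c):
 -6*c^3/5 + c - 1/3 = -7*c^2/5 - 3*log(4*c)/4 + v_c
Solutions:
 v(c) = C1 - 3*c^4/10 + 7*c^3/15 + c^2/2 + 3*c*log(c)/4 - 13*c/12 + 3*c*log(2)/2


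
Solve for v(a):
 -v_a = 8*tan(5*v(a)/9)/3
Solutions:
 v(a) = -9*asin(C1*exp(-40*a/27))/5 + 9*pi/5
 v(a) = 9*asin(C1*exp(-40*a/27))/5


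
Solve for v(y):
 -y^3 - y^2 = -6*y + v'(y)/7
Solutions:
 v(y) = C1 - 7*y^4/4 - 7*y^3/3 + 21*y^2


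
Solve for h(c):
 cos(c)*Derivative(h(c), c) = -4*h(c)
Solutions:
 h(c) = C1*(sin(c)^2 - 2*sin(c) + 1)/(sin(c)^2 + 2*sin(c) + 1)


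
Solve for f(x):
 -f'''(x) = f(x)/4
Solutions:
 f(x) = C3*exp(-2^(1/3)*x/2) + (C1*sin(2^(1/3)*sqrt(3)*x/4) + C2*cos(2^(1/3)*sqrt(3)*x/4))*exp(2^(1/3)*x/4)


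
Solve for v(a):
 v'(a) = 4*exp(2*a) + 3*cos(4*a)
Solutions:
 v(a) = C1 + 2*exp(2*a) + 3*sin(4*a)/4


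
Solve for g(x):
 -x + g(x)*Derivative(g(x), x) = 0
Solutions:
 g(x) = -sqrt(C1 + x^2)
 g(x) = sqrt(C1 + x^2)


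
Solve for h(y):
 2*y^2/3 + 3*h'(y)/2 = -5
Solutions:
 h(y) = C1 - 4*y^3/27 - 10*y/3


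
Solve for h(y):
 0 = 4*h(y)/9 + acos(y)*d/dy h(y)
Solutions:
 h(y) = C1*exp(-4*Integral(1/acos(y), y)/9)


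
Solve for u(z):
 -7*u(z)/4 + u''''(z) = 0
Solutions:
 u(z) = C1*exp(-sqrt(2)*7^(1/4)*z/2) + C2*exp(sqrt(2)*7^(1/4)*z/2) + C3*sin(sqrt(2)*7^(1/4)*z/2) + C4*cos(sqrt(2)*7^(1/4)*z/2)


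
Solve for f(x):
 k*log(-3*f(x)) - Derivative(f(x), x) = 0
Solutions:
 Integral(1/(log(-_y) + log(3)), (_y, f(x))) = C1 + k*x


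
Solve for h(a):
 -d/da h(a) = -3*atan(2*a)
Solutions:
 h(a) = C1 + 3*a*atan(2*a) - 3*log(4*a^2 + 1)/4


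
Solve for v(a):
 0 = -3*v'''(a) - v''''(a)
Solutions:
 v(a) = C1 + C2*a + C3*a^2 + C4*exp(-3*a)


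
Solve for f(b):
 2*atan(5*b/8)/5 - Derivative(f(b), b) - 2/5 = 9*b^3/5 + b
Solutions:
 f(b) = C1 - 9*b^4/20 - b^2/2 + 2*b*atan(5*b/8)/5 - 2*b/5 - 8*log(25*b^2 + 64)/25


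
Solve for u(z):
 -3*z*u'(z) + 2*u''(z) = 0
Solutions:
 u(z) = C1 + C2*erfi(sqrt(3)*z/2)


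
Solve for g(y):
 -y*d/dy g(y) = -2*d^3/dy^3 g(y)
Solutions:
 g(y) = C1 + Integral(C2*airyai(2^(2/3)*y/2) + C3*airybi(2^(2/3)*y/2), y)


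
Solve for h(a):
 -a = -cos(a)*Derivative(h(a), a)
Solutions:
 h(a) = C1 + Integral(a/cos(a), a)


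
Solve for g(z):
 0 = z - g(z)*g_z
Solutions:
 g(z) = -sqrt(C1 + z^2)
 g(z) = sqrt(C1 + z^2)


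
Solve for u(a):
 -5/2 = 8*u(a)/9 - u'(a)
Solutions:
 u(a) = C1*exp(8*a/9) - 45/16


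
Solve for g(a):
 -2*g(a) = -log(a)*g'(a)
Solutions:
 g(a) = C1*exp(2*li(a))


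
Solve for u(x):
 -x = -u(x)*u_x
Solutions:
 u(x) = -sqrt(C1 + x^2)
 u(x) = sqrt(C1 + x^2)


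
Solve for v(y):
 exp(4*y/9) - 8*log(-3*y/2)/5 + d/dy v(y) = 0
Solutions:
 v(y) = C1 + 8*y*log(-y)/5 + 8*y*(-1 - log(2) + log(3))/5 - 9*exp(4*y/9)/4


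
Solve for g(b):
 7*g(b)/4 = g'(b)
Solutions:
 g(b) = C1*exp(7*b/4)


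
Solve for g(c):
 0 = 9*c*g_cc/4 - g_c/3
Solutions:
 g(c) = C1 + C2*c^(31/27)


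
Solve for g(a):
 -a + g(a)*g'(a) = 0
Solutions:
 g(a) = -sqrt(C1 + a^2)
 g(a) = sqrt(C1 + a^2)


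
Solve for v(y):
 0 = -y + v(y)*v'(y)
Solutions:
 v(y) = -sqrt(C1 + y^2)
 v(y) = sqrt(C1 + y^2)


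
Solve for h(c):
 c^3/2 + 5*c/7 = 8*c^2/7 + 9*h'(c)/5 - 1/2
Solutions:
 h(c) = C1 + 5*c^4/72 - 40*c^3/189 + 25*c^2/126 + 5*c/18


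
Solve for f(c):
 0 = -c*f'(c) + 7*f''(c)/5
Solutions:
 f(c) = C1 + C2*erfi(sqrt(70)*c/14)


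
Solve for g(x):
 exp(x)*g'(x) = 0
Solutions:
 g(x) = C1


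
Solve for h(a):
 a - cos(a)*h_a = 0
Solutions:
 h(a) = C1 + Integral(a/cos(a), a)


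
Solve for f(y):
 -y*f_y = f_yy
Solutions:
 f(y) = C1 + C2*erf(sqrt(2)*y/2)


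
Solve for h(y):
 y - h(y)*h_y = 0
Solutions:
 h(y) = -sqrt(C1 + y^2)
 h(y) = sqrt(C1 + y^2)


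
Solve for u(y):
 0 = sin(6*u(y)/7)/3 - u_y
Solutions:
 -y/3 + 7*log(cos(6*u(y)/7) - 1)/12 - 7*log(cos(6*u(y)/7) + 1)/12 = C1


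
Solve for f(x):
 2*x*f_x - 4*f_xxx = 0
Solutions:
 f(x) = C1 + Integral(C2*airyai(2^(2/3)*x/2) + C3*airybi(2^(2/3)*x/2), x)


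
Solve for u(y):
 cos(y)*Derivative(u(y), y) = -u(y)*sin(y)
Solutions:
 u(y) = C1*cos(y)


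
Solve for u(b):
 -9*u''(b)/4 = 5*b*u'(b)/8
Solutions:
 u(b) = C1 + C2*erf(sqrt(5)*b/6)


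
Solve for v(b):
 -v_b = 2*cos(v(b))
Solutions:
 v(b) = pi - asin((C1 + exp(4*b))/(C1 - exp(4*b)))
 v(b) = asin((C1 + exp(4*b))/(C1 - exp(4*b)))


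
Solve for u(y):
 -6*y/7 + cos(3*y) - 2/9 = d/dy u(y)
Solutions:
 u(y) = C1 - 3*y^2/7 - 2*y/9 + sin(3*y)/3


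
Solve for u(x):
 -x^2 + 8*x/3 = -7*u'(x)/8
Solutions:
 u(x) = C1 + 8*x^3/21 - 32*x^2/21


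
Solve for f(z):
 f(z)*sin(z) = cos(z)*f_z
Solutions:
 f(z) = C1/cos(z)


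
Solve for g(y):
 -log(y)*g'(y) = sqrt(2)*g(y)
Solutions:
 g(y) = C1*exp(-sqrt(2)*li(y))


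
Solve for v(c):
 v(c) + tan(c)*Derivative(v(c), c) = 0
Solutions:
 v(c) = C1/sin(c)


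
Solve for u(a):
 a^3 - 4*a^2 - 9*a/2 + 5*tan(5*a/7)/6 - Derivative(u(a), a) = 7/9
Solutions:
 u(a) = C1 + a^4/4 - 4*a^3/3 - 9*a^2/4 - 7*a/9 - 7*log(cos(5*a/7))/6


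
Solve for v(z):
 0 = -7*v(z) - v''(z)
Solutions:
 v(z) = C1*sin(sqrt(7)*z) + C2*cos(sqrt(7)*z)


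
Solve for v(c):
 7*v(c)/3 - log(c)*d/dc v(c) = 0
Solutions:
 v(c) = C1*exp(7*li(c)/3)


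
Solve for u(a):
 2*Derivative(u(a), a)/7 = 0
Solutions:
 u(a) = C1


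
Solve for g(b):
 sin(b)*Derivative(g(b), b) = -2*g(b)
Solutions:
 g(b) = C1*(cos(b) + 1)/(cos(b) - 1)


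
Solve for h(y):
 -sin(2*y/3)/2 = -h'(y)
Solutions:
 h(y) = C1 - 3*cos(2*y/3)/4


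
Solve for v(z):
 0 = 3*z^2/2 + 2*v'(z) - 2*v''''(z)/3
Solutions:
 v(z) = C1 + C4*exp(3^(1/3)*z) - z^3/4 + (C2*sin(3^(5/6)*z/2) + C3*cos(3^(5/6)*z/2))*exp(-3^(1/3)*z/2)


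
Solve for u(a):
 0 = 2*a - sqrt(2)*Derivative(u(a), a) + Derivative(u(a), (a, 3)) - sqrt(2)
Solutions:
 u(a) = C1 + C2*exp(-2^(1/4)*a) + C3*exp(2^(1/4)*a) + sqrt(2)*a^2/2 - a


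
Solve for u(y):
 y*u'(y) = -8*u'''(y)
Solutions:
 u(y) = C1 + Integral(C2*airyai(-y/2) + C3*airybi(-y/2), y)


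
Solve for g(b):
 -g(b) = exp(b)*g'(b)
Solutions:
 g(b) = C1*exp(exp(-b))


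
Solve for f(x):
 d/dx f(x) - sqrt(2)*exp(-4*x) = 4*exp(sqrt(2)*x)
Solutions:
 f(x) = C1 + 2*sqrt(2)*exp(sqrt(2)*x) - sqrt(2)*exp(-4*x)/4


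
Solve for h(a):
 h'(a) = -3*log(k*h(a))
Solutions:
 li(k*h(a))/k = C1 - 3*a


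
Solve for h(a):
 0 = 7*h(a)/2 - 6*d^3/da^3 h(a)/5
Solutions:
 h(a) = C3*exp(630^(1/3)*a/6) + (C1*sin(3^(1/6)*70^(1/3)*a/4) + C2*cos(3^(1/6)*70^(1/3)*a/4))*exp(-630^(1/3)*a/12)


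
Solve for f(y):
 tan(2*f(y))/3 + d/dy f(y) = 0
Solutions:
 f(y) = -asin(C1*exp(-2*y/3))/2 + pi/2
 f(y) = asin(C1*exp(-2*y/3))/2


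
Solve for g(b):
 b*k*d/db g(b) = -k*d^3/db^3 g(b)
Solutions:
 g(b) = C1 + Integral(C2*airyai(-b) + C3*airybi(-b), b)


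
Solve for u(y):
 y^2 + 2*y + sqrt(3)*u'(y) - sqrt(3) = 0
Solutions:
 u(y) = C1 - sqrt(3)*y^3/9 - sqrt(3)*y^2/3 + y


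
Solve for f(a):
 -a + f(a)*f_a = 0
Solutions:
 f(a) = -sqrt(C1 + a^2)
 f(a) = sqrt(C1 + a^2)


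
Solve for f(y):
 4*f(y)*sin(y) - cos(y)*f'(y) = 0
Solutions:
 f(y) = C1/cos(y)^4


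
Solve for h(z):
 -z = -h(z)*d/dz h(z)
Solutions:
 h(z) = -sqrt(C1 + z^2)
 h(z) = sqrt(C1 + z^2)


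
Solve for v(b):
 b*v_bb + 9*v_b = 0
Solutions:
 v(b) = C1 + C2/b^8


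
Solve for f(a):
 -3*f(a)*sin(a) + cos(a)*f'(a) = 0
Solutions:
 f(a) = C1/cos(a)^3


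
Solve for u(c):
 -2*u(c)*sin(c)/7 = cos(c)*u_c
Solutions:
 u(c) = C1*cos(c)^(2/7)


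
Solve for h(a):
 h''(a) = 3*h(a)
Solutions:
 h(a) = C1*exp(-sqrt(3)*a) + C2*exp(sqrt(3)*a)


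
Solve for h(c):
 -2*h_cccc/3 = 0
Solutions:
 h(c) = C1 + C2*c + C3*c^2 + C4*c^3


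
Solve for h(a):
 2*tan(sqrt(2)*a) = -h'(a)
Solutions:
 h(a) = C1 + sqrt(2)*log(cos(sqrt(2)*a))


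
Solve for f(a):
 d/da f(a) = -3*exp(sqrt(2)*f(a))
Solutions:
 f(a) = sqrt(2)*(2*log(1/(C1 + 3*a)) - log(2))/4


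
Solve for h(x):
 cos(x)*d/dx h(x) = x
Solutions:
 h(x) = C1 + Integral(x/cos(x), x)


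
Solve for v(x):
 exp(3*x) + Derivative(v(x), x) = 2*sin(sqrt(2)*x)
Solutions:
 v(x) = C1 - exp(3*x)/3 - sqrt(2)*cos(sqrt(2)*x)


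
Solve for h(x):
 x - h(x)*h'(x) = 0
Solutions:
 h(x) = -sqrt(C1 + x^2)
 h(x) = sqrt(C1 + x^2)


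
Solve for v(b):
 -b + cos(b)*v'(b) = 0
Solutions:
 v(b) = C1 + Integral(b/cos(b), b)


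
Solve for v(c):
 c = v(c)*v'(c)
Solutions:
 v(c) = -sqrt(C1 + c^2)
 v(c) = sqrt(C1 + c^2)


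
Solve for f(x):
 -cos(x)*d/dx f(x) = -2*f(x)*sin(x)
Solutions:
 f(x) = C1/cos(x)^2


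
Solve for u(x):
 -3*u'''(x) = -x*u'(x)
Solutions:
 u(x) = C1 + Integral(C2*airyai(3^(2/3)*x/3) + C3*airybi(3^(2/3)*x/3), x)


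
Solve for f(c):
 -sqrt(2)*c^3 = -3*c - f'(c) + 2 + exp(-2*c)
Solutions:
 f(c) = C1 + sqrt(2)*c^4/4 - 3*c^2/2 + 2*c - exp(-2*c)/2


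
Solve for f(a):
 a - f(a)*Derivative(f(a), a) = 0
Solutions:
 f(a) = -sqrt(C1 + a^2)
 f(a) = sqrt(C1 + a^2)


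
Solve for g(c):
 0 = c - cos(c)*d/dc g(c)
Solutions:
 g(c) = C1 + Integral(c/cos(c), c)


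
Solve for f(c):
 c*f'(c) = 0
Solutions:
 f(c) = C1


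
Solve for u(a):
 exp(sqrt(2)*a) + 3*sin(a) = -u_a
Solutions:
 u(a) = C1 - sqrt(2)*exp(sqrt(2)*a)/2 + 3*cos(a)


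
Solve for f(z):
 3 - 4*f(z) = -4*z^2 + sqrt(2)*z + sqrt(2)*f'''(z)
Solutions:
 f(z) = C3*exp(-sqrt(2)*z) + z^2 - sqrt(2)*z/4 + (C1*sin(sqrt(6)*z/2) + C2*cos(sqrt(6)*z/2))*exp(sqrt(2)*z/2) + 3/4


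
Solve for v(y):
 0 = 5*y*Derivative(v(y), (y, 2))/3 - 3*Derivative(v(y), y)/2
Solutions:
 v(y) = C1 + C2*y^(19/10)


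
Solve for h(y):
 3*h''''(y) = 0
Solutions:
 h(y) = C1 + C2*y + C3*y^2 + C4*y^3


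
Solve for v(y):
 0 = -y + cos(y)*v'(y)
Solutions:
 v(y) = C1 + Integral(y/cos(y), y)


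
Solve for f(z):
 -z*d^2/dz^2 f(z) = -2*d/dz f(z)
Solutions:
 f(z) = C1 + C2*z^3


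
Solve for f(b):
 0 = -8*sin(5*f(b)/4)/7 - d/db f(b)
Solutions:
 8*b/7 + 2*log(cos(5*f(b)/4) - 1)/5 - 2*log(cos(5*f(b)/4) + 1)/5 = C1


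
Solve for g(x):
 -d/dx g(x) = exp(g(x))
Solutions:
 g(x) = log(1/(C1 + x))


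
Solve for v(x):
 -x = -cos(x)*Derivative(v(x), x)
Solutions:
 v(x) = C1 + Integral(x/cos(x), x)


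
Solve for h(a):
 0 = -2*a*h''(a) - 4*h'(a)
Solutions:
 h(a) = C1 + C2/a


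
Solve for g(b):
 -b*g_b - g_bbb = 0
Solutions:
 g(b) = C1 + Integral(C2*airyai(-b) + C3*airybi(-b), b)


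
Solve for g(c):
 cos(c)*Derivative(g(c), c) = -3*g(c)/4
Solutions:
 g(c) = C1*(sin(c) - 1)^(3/8)/(sin(c) + 1)^(3/8)


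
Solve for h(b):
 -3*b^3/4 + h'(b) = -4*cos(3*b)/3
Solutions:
 h(b) = C1 + 3*b^4/16 - 4*sin(3*b)/9


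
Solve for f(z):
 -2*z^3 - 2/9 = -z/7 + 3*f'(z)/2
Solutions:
 f(z) = C1 - z^4/3 + z^2/21 - 4*z/27


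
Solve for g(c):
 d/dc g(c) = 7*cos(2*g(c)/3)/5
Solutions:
 -7*c/5 - 3*log(sin(2*g(c)/3) - 1)/4 + 3*log(sin(2*g(c)/3) + 1)/4 = C1


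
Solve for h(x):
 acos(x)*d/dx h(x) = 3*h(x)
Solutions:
 h(x) = C1*exp(3*Integral(1/acos(x), x))


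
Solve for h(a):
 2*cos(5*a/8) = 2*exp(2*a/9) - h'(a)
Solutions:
 h(a) = C1 + 9*exp(2*a/9) - 16*sin(5*a/8)/5


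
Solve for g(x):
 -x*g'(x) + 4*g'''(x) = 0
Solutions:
 g(x) = C1 + Integral(C2*airyai(2^(1/3)*x/2) + C3*airybi(2^(1/3)*x/2), x)


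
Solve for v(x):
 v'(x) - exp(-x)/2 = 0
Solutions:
 v(x) = C1 - exp(-x)/2


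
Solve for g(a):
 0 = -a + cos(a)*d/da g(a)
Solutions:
 g(a) = C1 + Integral(a/cos(a), a)


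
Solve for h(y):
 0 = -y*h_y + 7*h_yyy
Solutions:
 h(y) = C1 + Integral(C2*airyai(7^(2/3)*y/7) + C3*airybi(7^(2/3)*y/7), y)


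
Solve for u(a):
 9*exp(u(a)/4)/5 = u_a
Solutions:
 u(a) = 4*log(-1/(C1 + 9*a)) + 4*log(20)


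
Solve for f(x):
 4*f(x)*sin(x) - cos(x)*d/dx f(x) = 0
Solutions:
 f(x) = C1/cos(x)^4


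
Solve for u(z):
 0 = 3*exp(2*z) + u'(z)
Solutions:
 u(z) = C1 - 3*exp(2*z)/2


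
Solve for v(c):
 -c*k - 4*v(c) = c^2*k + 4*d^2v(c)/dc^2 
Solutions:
 v(c) = C1*sin(c) + C2*cos(c) - c^2*k/4 - c*k/4 + k/2


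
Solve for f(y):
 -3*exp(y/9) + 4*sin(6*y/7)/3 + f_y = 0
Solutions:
 f(y) = C1 + 27*exp(y/9) + 14*cos(6*y/7)/9


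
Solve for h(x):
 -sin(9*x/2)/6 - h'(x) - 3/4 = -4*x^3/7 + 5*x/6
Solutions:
 h(x) = C1 + x^4/7 - 5*x^2/12 - 3*x/4 + cos(9*x/2)/27


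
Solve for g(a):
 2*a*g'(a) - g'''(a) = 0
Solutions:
 g(a) = C1 + Integral(C2*airyai(2^(1/3)*a) + C3*airybi(2^(1/3)*a), a)


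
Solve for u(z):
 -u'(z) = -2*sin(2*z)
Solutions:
 u(z) = C1 - cos(2*z)


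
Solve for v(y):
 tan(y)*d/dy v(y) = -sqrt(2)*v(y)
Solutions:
 v(y) = C1/sin(y)^(sqrt(2))


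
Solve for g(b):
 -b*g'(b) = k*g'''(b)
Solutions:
 g(b) = C1 + Integral(C2*airyai(b*(-1/k)^(1/3)) + C3*airybi(b*(-1/k)^(1/3)), b)


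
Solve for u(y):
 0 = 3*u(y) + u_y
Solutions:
 u(y) = C1*exp(-3*y)


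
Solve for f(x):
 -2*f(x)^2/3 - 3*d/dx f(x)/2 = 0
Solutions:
 f(x) = 9/(C1 + 4*x)


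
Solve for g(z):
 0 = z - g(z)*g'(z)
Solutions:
 g(z) = -sqrt(C1 + z^2)
 g(z) = sqrt(C1 + z^2)


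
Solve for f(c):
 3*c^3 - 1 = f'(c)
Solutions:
 f(c) = C1 + 3*c^4/4 - c


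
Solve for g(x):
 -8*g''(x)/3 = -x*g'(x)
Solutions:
 g(x) = C1 + C2*erfi(sqrt(3)*x/4)


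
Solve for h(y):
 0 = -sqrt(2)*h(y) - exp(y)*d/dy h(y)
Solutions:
 h(y) = C1*exp(sqrt(2)*exp(-y))


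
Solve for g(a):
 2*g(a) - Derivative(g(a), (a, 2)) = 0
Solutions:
 g(a) = C1*exp(-sqrt(2)*a) + C2*exp(sqrt(2)*a)


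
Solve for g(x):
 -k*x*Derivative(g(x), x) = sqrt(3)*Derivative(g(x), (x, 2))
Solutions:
 g(x) = Piecewise((-sqrt(2)*3^(1/4)*sqrt(pi)*C1*erf(sqrt(2)*3^(3/4)*sqrt(k)*x/6)/(2*sqrt(k)) - C2, (k > 0) | (k < 0)), (-C1*x - C2, True))


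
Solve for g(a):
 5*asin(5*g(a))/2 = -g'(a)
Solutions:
 Integral(1/asin(5*_y), (_y, g(a))) = C1 - 5*a/2


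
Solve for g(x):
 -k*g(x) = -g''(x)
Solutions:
 g(x) = C1*exp(-sqrt(k)*x) + C2*exp(sqrt(k)*x)


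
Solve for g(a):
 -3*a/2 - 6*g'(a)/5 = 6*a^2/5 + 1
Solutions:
 g(a) = C1 - a^3/3 - 5*a^2/8 - 5*a/6


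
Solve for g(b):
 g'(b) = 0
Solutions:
 g(b) = C1


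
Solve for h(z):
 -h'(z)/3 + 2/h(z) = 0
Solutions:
 h(z) = -sqrt(C1 + 12*z)
 h(z) = sqrt(C1 + 12*z)


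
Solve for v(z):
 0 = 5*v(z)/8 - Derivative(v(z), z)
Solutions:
 v(z) = C1*exp(5*z/8)


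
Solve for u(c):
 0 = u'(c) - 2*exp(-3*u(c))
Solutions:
 u(c) = log(C1 + 6*c)/3
 u(c) = log((-3^(1/3) - 3^(5/6)*I)*(C1 + 2*c)^(1/3)/2)
 u(c) = log((-3^(1/3) + 3^(5/6)*I)*(C1 + 2*c)^(1/3)/2)


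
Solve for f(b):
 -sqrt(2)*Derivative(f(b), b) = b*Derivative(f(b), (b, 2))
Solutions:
 f(b) = C1 + C2*b^(1 - sqrt(2))


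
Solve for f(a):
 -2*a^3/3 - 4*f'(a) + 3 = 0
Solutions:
 f(a) = C1 - a^4/24 + 3*a/4


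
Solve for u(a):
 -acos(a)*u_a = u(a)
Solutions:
 u(a) = C1*exp(-Integral(1/acos(a), a))


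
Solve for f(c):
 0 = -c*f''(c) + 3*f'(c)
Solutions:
 f(c) = C1 + C2*c^4


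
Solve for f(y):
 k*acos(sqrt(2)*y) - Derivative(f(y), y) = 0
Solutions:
 f(y) = C1 + k*(y*acos(sqrt(2)*y) - sqrt(2)*sqrt(1 - 2*y^2)/2)


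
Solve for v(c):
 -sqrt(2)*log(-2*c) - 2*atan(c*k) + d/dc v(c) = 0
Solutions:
 v(c) = C1 + sqrt(2)*c*(log(-c) - 1) + sqrt(2)*c*log(2) + 2*Piecewise((c*atan(c*k) - log(c^2*k^2 + 1)/(2*k), Ne(k, 0)), (0, True))


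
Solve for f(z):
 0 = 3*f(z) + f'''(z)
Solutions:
 f(z) = C3*exp(-3^(1/3)*z) + (C1*sin(3^(5/6)*z/2) + C2*cos(3^(5/6)*z/2))*exp(3^(1/3)*z/2)


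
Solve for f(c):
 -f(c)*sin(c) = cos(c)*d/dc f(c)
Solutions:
 f(c) = C1*cos(c)


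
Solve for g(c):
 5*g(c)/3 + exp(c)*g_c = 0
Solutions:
 g(c) = C1*exp(5*exp(-c)/3)


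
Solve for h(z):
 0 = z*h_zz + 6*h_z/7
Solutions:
 h(z) = C1 + C2*z^(1/7)


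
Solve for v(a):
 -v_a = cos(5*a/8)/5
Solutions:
 v(a) = C1 - 8*sin(5*a/8)/25


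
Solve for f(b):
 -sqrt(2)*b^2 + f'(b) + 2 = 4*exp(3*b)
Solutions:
 f(b) = C1 + sqrt(2)*b^3/3 - 2*b + 4*exp(3*b)/3


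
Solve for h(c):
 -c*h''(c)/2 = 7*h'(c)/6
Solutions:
 h(c) = C1 + C2/c^(4/3)


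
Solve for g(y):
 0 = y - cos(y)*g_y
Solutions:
 g(y) = C1 + Integral(y/cos(y), y)


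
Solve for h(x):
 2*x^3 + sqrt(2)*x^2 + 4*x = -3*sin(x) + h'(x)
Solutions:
 h(x) = C1 + x^4/2 + sqrt(2)*x^3/3 + 2*x^2 - 3*cos(x)


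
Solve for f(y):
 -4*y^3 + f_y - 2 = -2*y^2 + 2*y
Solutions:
 f(y) = C1 + y^4 - 2*y^3/3 + y^2 + 2*y


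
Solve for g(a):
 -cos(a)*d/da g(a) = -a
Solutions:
 g(a) = C1 + Integral(a/cos(a), a)


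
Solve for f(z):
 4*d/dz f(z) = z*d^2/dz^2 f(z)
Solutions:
 f(z) = C1 + C2*z^5


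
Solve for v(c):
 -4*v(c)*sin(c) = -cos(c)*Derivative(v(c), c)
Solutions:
 v(c) = C1/cos(c)^4


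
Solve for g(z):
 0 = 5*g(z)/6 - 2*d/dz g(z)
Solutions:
 g(z) = C1*exp(5*z/12)


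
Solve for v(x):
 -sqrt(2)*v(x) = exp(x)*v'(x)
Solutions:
 v(x) = C1*exp(sqrt(2)*exp(-x))


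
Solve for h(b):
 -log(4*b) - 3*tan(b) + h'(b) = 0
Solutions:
 h(b) = C1 + b*log(b) - b + 2*b*log(2) - 3*log(cos(b))


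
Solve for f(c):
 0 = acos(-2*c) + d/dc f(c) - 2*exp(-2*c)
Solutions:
 f(c) = C1 - c*acos(-2*c) - sqrt(1 - 4*c^2)/2 - exp(-2*c)


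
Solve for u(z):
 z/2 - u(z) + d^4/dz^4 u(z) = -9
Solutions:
 u(z) = C1*exp(-z) + C2*exp(z) + C3*sin(z) + C4*cos(z) + z/2 + 9


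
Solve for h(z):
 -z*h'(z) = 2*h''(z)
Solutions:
 h(z) = C1 + C2*erf(z/2)


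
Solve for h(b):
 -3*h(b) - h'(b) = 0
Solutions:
 h(b) = C1*exp(-3*b)


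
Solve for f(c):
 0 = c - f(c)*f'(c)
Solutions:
 f(c) = -sqrt(C1 + c^2)
 f(c) = sqrt(C1 + c^2)


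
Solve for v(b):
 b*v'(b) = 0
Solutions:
 v(b) = C1


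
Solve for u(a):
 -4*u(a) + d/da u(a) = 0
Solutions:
 u(a) = C1*exp(4*a)


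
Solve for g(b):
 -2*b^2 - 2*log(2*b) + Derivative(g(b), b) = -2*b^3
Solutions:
 g(b) = C1 - b^4/2 + 2*b^3/3 + 2*b*log(b) - 2*b + b*log(4)


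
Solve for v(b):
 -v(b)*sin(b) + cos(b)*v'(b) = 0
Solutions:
 v(b) = C1/cos(b)


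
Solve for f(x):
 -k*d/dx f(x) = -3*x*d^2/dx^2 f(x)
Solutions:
 f(x) = C1 + x^(re(k)/3 + 1)*(C2*sin(log(x)*Abs(im(k))/3) + C3*cos(log(x)*im(k)/3))


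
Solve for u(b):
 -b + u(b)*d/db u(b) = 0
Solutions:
 u(b) = -sqrt(C1 + b^2)
 u(b) = sqrt(C1 + b^2)


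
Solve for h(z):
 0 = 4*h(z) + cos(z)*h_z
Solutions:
 h(z) = C1*(sin(z)^2 - 2*sin(z) + 1)/(sin(z)^2 + 2*sin(z) + 1)


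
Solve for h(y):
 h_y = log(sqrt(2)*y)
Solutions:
 h(y) = C1 + y*log(y) - y + y*log(2)/2


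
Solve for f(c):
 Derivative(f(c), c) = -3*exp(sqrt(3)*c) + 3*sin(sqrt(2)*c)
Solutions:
 f(c) = C1 - sqrt(3)*exp(sqrt(3)*c) - 3*sqrt(2)*cos(sqrt(2)*c)/2


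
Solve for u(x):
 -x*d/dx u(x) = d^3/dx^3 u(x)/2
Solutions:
 u(x) = C1 + Integral(C2*airyai(-2^(1/3)*x) + C3*airybi(-2^(1/3)*x), x)


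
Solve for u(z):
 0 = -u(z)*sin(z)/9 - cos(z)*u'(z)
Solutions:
 u(z) = C1*cos(z)^(1/9)


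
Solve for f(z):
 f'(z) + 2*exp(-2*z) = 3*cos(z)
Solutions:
 f(z) = C1 + 3*sin(z) + exp(-2*z)


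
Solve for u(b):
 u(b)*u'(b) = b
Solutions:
 u(b) = -sqrt(C1 + b^2)
 u(b) = sqrt(C1 + b^2)


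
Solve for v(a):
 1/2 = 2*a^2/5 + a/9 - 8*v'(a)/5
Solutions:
 v(a) = C1 + a^3/12 + 5*a^2/144 - 5*a/16


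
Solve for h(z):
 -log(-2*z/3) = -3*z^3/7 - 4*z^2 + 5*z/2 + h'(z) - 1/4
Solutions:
 h(z) = C1 + 3*z^4/28 + 4*z^3/3 - 5*z^2/4 - z*log(-z) + z*(-log(2) + log(3) + 5/4)


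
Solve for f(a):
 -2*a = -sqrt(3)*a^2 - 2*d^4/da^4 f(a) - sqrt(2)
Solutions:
 f(a) = C1 + C2*a + C3*a^2 + C4*a^3 - sqrt(3)*a^6/720 + a^5/120 - sqrt(2)*a^4/48


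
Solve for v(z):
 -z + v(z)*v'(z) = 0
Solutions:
 v(z) = -sqrt(C1 + z^2)
 v(z) = sqrt(C1 + z^2)


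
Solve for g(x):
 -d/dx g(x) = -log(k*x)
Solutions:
 g(x) = C1 + x*log(k*x) - x


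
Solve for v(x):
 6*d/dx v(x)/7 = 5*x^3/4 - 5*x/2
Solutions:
 v(x) = C1 + 35*x^4/96 - 35*x^2/24


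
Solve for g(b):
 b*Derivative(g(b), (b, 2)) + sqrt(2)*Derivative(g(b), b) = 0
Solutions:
 g(b) = C1 + C2*b^(1 - sqrt(2))


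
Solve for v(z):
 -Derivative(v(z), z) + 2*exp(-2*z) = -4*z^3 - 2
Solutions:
 v(z) = C1 + z^4 + 2*z - exp(-2*z)


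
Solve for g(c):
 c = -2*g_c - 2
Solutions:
 g(c) = C1 - c^2/4 - c


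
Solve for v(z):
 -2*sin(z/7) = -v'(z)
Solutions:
 v(z) = C1 - 14*cos(z/7)


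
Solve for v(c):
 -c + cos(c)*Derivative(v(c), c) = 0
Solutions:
 v(c) = C1 + Integral(c/cos(c), c)


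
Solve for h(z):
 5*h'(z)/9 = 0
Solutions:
 h(z) = C1


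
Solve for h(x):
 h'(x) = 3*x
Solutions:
 h(x) = C1 + 3*x^2/2


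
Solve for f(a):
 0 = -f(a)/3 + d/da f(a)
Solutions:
 f(a) = C1*exp(a/3)


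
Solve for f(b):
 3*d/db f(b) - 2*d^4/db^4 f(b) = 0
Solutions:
 f(b) = C1 + C4*exp(2^(2/3)*3^(1/3)*b/2) + (C2*sin(2^(2/3)*3^(5/6)*b/4) + C3*cos(2^(2/3)*3^(5/6)*b/4))*exp(-2^(2/3)*3^(1/3)*b/4)


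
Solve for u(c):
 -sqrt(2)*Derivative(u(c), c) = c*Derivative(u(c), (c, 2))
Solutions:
 u(c) = C1 + C2*c^(1 - sqrt(2))


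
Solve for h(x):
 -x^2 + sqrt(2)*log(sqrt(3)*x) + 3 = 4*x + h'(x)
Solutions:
 h(x) = C1 - x^3/3 - 2*x^2 + sqrt(2)*x*log(x) - sqrt(2)*x + sqrt(2)*x*log(3)/2 + 3*x


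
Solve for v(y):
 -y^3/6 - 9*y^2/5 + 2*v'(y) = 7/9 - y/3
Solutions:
 v(y) = C1 + y^4/48 + 3*y^3/10 - y^2/12 + 7*y/18


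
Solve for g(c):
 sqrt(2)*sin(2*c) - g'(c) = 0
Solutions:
 g(c) = C1 - sqrt(2)*cos(2*c)/2


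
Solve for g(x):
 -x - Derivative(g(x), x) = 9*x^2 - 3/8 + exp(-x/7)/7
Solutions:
 g(x) = C1 - 3*x^3 - x^2/2 + 3*x/8 + exp(-x/7)


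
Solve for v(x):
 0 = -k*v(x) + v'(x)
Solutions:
 v(x) = C1*exp(k*x)


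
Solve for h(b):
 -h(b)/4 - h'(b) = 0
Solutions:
 h(b) = C1*exp(-b/4)


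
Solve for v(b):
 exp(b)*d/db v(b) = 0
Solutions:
 v(b) = C1


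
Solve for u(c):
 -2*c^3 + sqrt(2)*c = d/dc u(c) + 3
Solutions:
 u(c) = C1 - c^4/2 + sqrt(2)*c^2/2 - 3*c


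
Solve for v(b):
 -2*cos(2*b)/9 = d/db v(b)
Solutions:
 v(b) = C1 - sin(2*b)/9


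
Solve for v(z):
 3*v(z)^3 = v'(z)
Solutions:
 v(z) = -sqrt(2)*sqrt(-1/(C1 + 3*z))/2
 v(z) = sqrt(2)*sqrt(-1/(C1 + 3*z))/2


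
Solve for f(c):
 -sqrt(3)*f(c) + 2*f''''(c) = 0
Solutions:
 f(c) = C1*exp(-2^(3/4)*3^(1/8)*c/2) + C2*exp(2^(3/4)*3^(1/8)*c/2) + C3*sin(2^(3/4)*3^(1/8)*c/2) + C4*cos(2^(3/4)*3^(1/8)*c/2)


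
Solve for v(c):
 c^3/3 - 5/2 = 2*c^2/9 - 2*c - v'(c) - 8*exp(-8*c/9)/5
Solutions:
 v(c) = C1 - c^4/12 + 2*c^3/27 - c^2 + 5*c/2 + 9*exp(-8*c/9)/5


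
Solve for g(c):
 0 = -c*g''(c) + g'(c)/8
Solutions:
 g(c) = C1 + C2*c^(9/8)


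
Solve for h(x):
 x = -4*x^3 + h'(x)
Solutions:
 h(x) = C1 + x^4 + x^2/2


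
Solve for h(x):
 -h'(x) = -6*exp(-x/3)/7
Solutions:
 h(x) = C1 - 18*exp(-x/3)/7


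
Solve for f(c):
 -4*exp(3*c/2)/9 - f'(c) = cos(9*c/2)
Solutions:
 f(c) = C1 - 8*exp(3*c/2)/27 - 2*sin(9*c/2)/9


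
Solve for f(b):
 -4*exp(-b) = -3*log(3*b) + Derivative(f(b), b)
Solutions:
 f(b) = C1 + 3*b*log(b) + 3*b*(-1 + log(3)) + 4*exp(-b)


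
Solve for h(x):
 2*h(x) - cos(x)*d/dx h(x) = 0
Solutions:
 h(x) = C1*(sin(x) + 1)/(sin(x) - 1)


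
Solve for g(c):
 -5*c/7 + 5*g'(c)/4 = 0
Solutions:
 g(c) = C1 + 2*c^2/7


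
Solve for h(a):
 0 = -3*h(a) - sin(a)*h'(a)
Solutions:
 h(a) = C1*(cos(a) + 1)^(3/2)/(cos(a) - 1)^(3/2)


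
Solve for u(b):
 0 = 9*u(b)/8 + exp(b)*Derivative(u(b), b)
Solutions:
 u(b) = C1*exp(9*exp(-b)/8)


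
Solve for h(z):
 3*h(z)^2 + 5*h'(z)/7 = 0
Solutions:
 h(z) = 5/(C1 + 21*z)


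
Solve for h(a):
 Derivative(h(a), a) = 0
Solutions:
 h(a) = C1


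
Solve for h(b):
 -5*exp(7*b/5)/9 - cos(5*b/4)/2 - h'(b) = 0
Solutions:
 h(b) = C1 - 25*exp(7*b/5)/63 - 2*sin(5*b/4)/5


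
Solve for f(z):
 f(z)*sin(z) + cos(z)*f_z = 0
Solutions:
 f(z) = C1*cos(z)
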